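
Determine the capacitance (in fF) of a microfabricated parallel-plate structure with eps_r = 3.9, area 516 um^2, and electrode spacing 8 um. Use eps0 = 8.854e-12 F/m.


Step 1: Convert area to m^2: A = 516e-12 m^2
Step 2: Convert gap to m: d = 8e-6 m
Step 3: C = eps0 * eps_r * A / d
C = 8.854e-12 * 3.9 * 516e-12 / 8e-6
Step 4: Convert to fF (multiply by 1e15).
C = 2.23 fF


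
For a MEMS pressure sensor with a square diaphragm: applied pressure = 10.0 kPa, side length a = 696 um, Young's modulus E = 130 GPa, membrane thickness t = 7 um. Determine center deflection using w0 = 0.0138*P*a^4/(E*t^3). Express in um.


Step 1: Convert pressure to compatible units (E is in GPa, so P in GPa).
P = 10.0 kPa = 10.0e-6 GPa
Step 2: Compute numerator: 0.0138 * P * a^4.
a^4 = 696^4 = 234658861056
numerator = 0.0138 * 10.0e-6 * 234658861056 = 3.23829e+04
Step 3: Compute denominator: E * t^3 = 130 * 7^3 = 44590
Step 4: w0 = numerator / denominator = 3.23829e+04 / 44590 = 0.7262 um


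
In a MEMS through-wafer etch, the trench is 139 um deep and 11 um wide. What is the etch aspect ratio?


Step 1: AR = depth / width
Step 2: AR = 139 / 11
AR = 12.6


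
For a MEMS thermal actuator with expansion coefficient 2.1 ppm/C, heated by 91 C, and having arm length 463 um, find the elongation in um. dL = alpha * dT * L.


Step 1: Convert CTE: alpha = 2.1 ppm/C = 2.1e-6 /C
Step 2: dL = 2.1e-6 * 91 * 463
dL = 0.0885 um


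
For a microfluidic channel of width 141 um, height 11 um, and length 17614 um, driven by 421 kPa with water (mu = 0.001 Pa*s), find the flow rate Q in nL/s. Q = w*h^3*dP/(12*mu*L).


Step 1: Convert all dimensions to SI (meters).
w = 141e-6 m, h = 11e-6 m, L = 17614e-6 m, dP = 421e3 Pa
Step 2: Q = w * h^3 * dP / (12 * mu * L)
Q = 141e-6 * (11e-6)^3 * 421e3 / (12 * 0.001 * 17614e-6) = 3.7380063e-10 m^3/s
Step 3: Convert Q from m^3/s to nL/s (1 m^3 = 1e12 nL, so multiply by 1e12).
Q = 373.801 nL/s


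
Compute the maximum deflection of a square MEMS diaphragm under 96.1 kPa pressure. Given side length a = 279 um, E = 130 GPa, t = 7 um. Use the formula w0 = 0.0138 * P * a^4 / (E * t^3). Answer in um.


Step 1: Convert pressure to compatible units (E is in GPa, so P in GPa).
P = 96.1 kPa = 96.1e-6 GPa
Step 2: Compute numerator: 0.0138 * P * a^4.
a^4 = 279^4 = 6059221281
numerator = 0.0138 * 96.1e-6 * 6059221281 = 8.03562e+03
Step 3: Compute denominator: E * t^3 = 130 * 7^3 = 44590
Step 4: w0 = numerator / denominator = 8.03562e+03 / 44590 = 0.1802 um


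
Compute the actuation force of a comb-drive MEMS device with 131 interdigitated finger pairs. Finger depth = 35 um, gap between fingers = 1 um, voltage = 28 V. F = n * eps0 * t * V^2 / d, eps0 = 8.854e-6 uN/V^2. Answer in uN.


Step 1: Parameters: n=131, eps0=8.854e-6 uN/V^2, t=35 um, V=28 V, d=1 um
Step 2: V^2 = 784
Step 3: F = 131 * 8.854e-6 * 35 * 784 / 1
F = 31.827 uN


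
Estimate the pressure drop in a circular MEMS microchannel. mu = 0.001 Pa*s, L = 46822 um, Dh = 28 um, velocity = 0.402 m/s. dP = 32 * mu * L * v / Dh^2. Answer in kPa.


Step 1: Convert to SI: L = 46822e-6 m, Dh = 28e-6 m
Step 2: dP = 32 * 0.001 * 46822e-6 * 0.402 / (28e-6)^2
Step 3: dP = 768263.02 Pa
Step 4: Convert to kPa: dP = 768.26 kPa


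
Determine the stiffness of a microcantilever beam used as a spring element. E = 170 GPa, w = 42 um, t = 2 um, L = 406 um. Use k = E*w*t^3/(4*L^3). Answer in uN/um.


Step 1: Convert E to consistent units (1 GPa = 1000 uN/um^2).
E = 170 GPa = 170000 uN/um^2
Step 2: Compute t^3 = 2^3 = 8
Step 3: Compute L^3 = 406^3 = 66923416
Step 4: k = 170000 * 42 * 8 / (4 * 66923416)
k = 0.2134 uN/um


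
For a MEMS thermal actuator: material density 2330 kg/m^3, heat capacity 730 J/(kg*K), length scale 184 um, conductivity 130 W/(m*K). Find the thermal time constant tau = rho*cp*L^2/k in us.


Step 1: Convert L to m: L = 184e-6 m
Step 2: L^2 = (184e-6)^2 = 3.3856e-08 m^2
Step 3: tau = 2330 * 730 * 3.3856e-08 / 130 = 4.429667e-04 s
Step 4: Convert to microseconds (multiply by 1e6).
tau = 442.967 us


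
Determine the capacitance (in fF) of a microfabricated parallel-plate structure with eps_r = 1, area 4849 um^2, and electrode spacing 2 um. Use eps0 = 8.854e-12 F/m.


Step 1: Convert area to m^2: A = 4849e-12 m^2
Step 2: Convert gap to m: d = 2e-6 m
Step 3: C = eps0 * eps_r * A / d
C = 8.854e-12 * 1 * 4849e-12 / 2e-6
Step 4: Convert to fF (multiply by 1e15).
C = 21.47 fF


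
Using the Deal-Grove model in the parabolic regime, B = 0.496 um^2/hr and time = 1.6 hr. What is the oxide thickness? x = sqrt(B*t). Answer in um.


Step 1: Compute B*t = 0.496 * 1.6 = 0.7936
Step 2: x = sqrt(0.7936)
x = 0.891 um


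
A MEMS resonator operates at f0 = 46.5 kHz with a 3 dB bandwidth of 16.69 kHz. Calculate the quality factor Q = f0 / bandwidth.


Step 1: Q = f0 / bandwidth
Step 2: Q = 46.5 / 16.69
Q = 2.8


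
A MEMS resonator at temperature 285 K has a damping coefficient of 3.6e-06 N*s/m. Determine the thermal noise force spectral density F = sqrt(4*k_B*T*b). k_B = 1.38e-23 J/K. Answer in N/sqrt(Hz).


Step 1: Compute 4 * k_B * T * b
= 4 * 1.38e-23 * 285 * 3.6e-06
= 5.6635e-26 N^2/Hz
Step 2: F_noise = sqrt(5.6635e-26)
F_noise = 2.38e-13 N/sqrt(Hz)


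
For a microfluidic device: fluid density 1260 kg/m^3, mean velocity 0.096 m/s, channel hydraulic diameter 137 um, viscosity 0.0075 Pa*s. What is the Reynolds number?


Step 1: Convert Dh to meters: Dh = 137e-6 m
Step 2: Re = rho * v * Dh / mu
Re = 1260 * 0.096 * 137e-6 / 0.0075
Re = 2.21


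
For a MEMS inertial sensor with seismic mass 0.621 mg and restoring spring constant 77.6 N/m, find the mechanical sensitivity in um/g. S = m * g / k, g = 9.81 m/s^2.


Step 1: Convert mass: m = 0.621 mg = 6.21e-07 kg
Step 2: S = m * g / k = 6.21e-07 * 9.81 / 77.6
Step 3: S = 7.85e-08 m/g
Step 4: Convert to um/g: S = 0.079 um/g


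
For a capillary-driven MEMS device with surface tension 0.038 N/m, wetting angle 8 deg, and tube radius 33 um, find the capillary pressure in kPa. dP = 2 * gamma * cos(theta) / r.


Step 1: cos(8 deg) = 0.9903
Step 2: Convert r to m: r = 33e-6 m
Step 3: dP = 2 * 0.038 * 0.9903 / 33e-6 = 2280.7 Pa
Step 4: Convert Pa to kPa (divide by 1000).
dP = 2.28 kPa


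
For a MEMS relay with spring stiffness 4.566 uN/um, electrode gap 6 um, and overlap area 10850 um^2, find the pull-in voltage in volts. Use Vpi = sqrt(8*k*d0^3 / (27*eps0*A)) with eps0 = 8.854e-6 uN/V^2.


Step 1: Compute numerator: 8 * k * d0^3 = 8 * 4.566 * 6^3 = 7890.048
Step 2: Compute denominator: 27 * eps0 * A = 27 * 8.854e-6 * 10850 = 2.593779
Step 3: Vpi = sqrt(7890.048 / 2.593779)
Vpi = 55.15 V


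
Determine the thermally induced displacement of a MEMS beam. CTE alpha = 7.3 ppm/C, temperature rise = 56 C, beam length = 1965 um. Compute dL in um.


Step 1: Convert CTE: alpha = 7.3 ppm/C = 7.3e-6 /C
Step 2: dL = 7.3e-6 * 56 * 1965
dL = 0.8033 um


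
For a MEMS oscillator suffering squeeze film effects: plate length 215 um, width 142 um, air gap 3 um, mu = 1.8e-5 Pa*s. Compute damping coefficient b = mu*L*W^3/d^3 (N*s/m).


Step 1: Convert to SI.
L = 215e-6 m, W = 142e-6 m, d = 3e-6 m
Step 2: W^3 = (142e-6)^3 = 2.86e-12 m^3
Step 3: d^3 = (3e-6)^3 = 2.70e-17 m^3
Step 4: b = 1.8e-5 * 215e-6 * 2.86e-12 / 2.70e-17
b = 4.10e-04 N*s/m


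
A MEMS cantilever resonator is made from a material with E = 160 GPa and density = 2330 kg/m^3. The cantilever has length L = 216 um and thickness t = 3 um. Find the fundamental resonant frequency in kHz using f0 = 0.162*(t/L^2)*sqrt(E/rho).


Step 1: Convert units to SI.
t_SI = 3e-6 m, L_SI = 216e-6 m
Step 2: Calculate sqrt(E/rho).
sqrt(160e9 / 2330) = 8286.71 m/s
Step 3: Compute f0.
f0 = 0.162 * 3e-6 / (216e-6)^2 * 8286.71 = 86319.9 Hz = 86.32 kHz


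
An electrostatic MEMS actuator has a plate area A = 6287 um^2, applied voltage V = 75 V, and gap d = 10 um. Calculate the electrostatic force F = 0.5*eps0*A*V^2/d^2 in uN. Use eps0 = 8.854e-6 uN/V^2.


Step 1: Identify parameters.
eps0 = 8.854e-6 uN/V^2, A = 6287 um^2, V = 75 V, d = 10 um
Step 2: Compute V^2 = 75^2 = 5625
Step 3: Compute d^2 = 10^2 = 100
Step 4: F = 0.5 * 8.854e-6 * 6287 * 5625 / 100
F = 1.566 uN


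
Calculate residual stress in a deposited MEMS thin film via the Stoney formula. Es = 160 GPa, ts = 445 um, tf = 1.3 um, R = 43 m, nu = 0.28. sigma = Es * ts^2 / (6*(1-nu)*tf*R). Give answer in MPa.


Step 1: Compute numerator: Es * ts^2 = 160 * 445^2 = 31684000 (GPa*um^2)
Step 2: Compute denominator (R in um): 6*(1-nu)*tf*R = 6*0.72*1.3*43e6 = 241488000.0 (um^2)
Step 3: sigma (GPa) = 31684000 / 241488000.0 = 1.31203e-01 GPa
Step 4: Convert to MPa (x1000): sigma = 131.2 MPa


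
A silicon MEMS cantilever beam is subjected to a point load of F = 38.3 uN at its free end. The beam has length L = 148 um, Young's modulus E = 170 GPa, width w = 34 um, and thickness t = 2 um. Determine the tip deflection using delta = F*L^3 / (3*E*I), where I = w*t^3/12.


Step 1: Calculate the second moment of area.
I = w * t^3 / 12 = 34 * 2^3 / 12 = 22.6667 um^4
Step 2: Convert E to consistent units (1 GPa = 1000 uN/um^2).
E = 170 GPa = 170000 uN/um^2
Step 3: Calculate tip deflection.
delta = F * L^3 / (3 * E * I)
delta = 38.3 * 148^3 / (3 * 170000 * 22.6667)
delta = 10.7405 um


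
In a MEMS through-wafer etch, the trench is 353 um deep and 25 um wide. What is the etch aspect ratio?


Step 1: AR = depth / width
Step 2: AR = 353 / 25
AR = 14.1


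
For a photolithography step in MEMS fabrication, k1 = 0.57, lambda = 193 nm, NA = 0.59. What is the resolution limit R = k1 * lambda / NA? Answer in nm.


Step 1: Identify values: k1 = 0.57, lambda = 193 nm, NA = 0.59
Step 2: R = k1 * lambda / NA
R = 0.57 * 193 / 0.59
R = 186.5 nm


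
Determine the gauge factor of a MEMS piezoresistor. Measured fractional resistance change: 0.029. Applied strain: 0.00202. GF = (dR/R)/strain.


Step 1: Identify values.
dR/R = 0.029, strain = 0.00202
Step 2: GF = (dR/R) / strain = 0.029 / 0.00202
GF = 14.4


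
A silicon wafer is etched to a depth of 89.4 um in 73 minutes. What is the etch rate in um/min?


Step 1: Etch rate = depth / time
Step 2: rate = 89.4 / 73
rate = 1.225 um/min


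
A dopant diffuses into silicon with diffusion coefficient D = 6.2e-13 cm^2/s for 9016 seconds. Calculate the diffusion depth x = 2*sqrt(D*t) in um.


Step 1: Compute D*t = 6.2e-13 * 9016 = 5.58992e-09 cm^2
Step 2: sqrt(D*t) = 7.47658e-05 cm
Step 3: x = 2 * 7.47658e-05 cm = 1.495316e-04 cm
Step 4: Convert to um (1 cm = 1e4 um): x = 1.495 um


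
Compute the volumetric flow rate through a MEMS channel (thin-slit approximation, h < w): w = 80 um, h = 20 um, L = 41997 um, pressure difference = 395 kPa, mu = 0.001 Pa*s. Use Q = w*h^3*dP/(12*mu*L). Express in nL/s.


Step 1: Convert all dimensions to SI (meters).
w = 80e-6 m, h = 20e-6 m, L = 41997e-6 m, dP = 395e3 Pa
Step 2: Q = w * h^3 * dP / (12 * mu * L)
Q = 80e-6 * (20e-6)^3 * 395e3 / (12 * 0.001 * 41997e-6) = 5.0162313e-10 m^3/s
Step 3: Convert Q from m^3/s to nL/s (1 m^3 = 1e12 nL, so multiply by 1e12).
Q = 501.623 nL/s


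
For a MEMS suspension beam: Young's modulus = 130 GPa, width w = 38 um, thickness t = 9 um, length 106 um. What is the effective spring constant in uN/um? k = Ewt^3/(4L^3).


Step 1: Convert E to consistent units (1 GPa = 1000 uN/um^2).
E = 130 GPa = 130000 uN/um^2
Step 2: Compute t^3 = 9^3 = 729
Step 3: Compute L^3 = 106^3 = 1191016
Step 4: k = 130000 * 38 * 729 / (4 * 1191016)
k = 755.9218 uN/um


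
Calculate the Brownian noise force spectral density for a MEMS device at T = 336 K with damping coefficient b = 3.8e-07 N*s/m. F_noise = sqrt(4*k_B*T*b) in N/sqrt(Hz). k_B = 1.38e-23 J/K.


Step 1: Compute 4 * k_B * T * b
= 4 * 1.38e-23 * 336 * 3.8e-07
= 7.0479e-27 N^2/Hz
Step 2: F_noise = sqrt(7.0479e-27)
F_noise = 8.40e-14 N/sqrt(Hz)


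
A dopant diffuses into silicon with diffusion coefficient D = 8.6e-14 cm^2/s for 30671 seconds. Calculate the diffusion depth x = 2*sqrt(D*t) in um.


Step 1: Compute D*t = 8.6e-14 * 30671 = 2.637706e-09 cm^2
Step 2: sqrt(D*t) = 5.13586e-05 cm
Step 3: x = 2 * 5.13586e-05 cm = 1.027172e-04 cm
Step 4: Convert to um (1 cm = 1e4 um): x = 1.027 um


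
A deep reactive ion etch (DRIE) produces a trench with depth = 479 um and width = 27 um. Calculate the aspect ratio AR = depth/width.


Step 1: AR = depth / width
Step 2: AR = 479 / 27
AR = 17.7


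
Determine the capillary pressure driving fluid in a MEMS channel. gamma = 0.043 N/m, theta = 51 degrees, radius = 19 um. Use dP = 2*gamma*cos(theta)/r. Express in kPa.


Step 1: cos(51 deg) = 0.6293
Step 2: Convert r to m: r = 19e-6 m
Step 3: dP = 2 * 0.043 * 0.6293 / 19e-6 = 2848.4 Pa
Step 4: Convert Pa to kPa (divide by 1000).
dP = 2.85 kPa


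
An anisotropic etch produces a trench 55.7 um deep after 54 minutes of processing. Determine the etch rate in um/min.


Step 1: Etch rate = depth / time
Step 2: rate = 55.7 / 54
rate = 1.031 um/min


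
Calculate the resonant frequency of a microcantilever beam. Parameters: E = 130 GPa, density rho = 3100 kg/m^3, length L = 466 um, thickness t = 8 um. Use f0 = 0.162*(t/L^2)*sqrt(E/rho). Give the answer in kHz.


Step 1: Convert units to SI.
t_SI = 8e-6 m, L_SI = 466e-6 m
Step 2: Calculate sqrt(E/rho).
sqrt(130e9 / 3100) = 6475.76 m/s
Step 3: Compute f0.
f0 = 0.162 * 8e-6 / (466e-6)^2 * 6475.76 = 38647.7 Hz = 38.65 kHz


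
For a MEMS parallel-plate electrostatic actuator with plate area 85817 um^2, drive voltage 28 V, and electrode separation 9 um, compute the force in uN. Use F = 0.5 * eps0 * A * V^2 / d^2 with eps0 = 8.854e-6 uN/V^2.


Step 1: Identify parameters.
eps0 = 8.854e-6 uN/V^2, A = 85817 um^2, V = 28 V, d = 9 um
Step 2: Compute V^2 = 28^2 = 784
Step 3: Compute d^2 = 9^2 = 81
Step 4: F = 0.5 * 8.854e-6 * 85817 * 784 / 81
F = 3.677 uN


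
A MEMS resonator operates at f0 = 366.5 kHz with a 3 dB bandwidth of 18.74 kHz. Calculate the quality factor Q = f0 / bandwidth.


Step 1: Q = f0 / bandwidth
Step 2: Q = 366.5 / 18.74
Q = 19.6


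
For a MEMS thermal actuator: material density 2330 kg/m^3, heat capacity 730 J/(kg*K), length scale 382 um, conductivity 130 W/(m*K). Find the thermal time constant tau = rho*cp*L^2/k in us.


Step 1: Convert L to m: L = 382e-6 m
Step 2: L^2 = (382e-6)^2 = 1.45924e-07 m^2
Step 3: tau = 2330 * 730 * 1.45924e-07 / 130 = 1.90924717e-03 s
Step 4: Convert to microseconds (multiply by 1e6).
tau = 1909.247 us


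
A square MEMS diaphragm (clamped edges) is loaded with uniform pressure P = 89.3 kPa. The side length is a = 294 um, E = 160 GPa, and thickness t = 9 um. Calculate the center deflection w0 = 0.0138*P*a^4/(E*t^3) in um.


Step 1: Convert pressure to compatible units (E is in GPa, so P in GPa).
P = 89.3 kPa = 89.3e-6 GPa
Step 2: Compute numerator: 0.0138 * P * a^4.
a^4 = 294^4 = 7471182096
numerator = 0.0138 * 89.3e-6 * 7471182096 = 9.207e+03
Step 3: Compute denominator: E * t^3 = 160 * 9^3 = 116640
Step 4: w0 = numerator / denominator = 9.207e+03 / 116640 = 0.0789 um


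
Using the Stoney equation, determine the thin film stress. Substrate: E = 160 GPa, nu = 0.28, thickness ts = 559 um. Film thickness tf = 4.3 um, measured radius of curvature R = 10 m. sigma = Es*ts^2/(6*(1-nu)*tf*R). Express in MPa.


Step 1: Compute numerator: Es * ts^2 = 160 * 559^2 = 49996960 (GPa*um^2)
Step 2: Compute denominator (R in um): 6*(1-nu)*tf*R = 6*0.72*4.3*10e6 = 185760000.0 (um^2)
Step 3: sigma (GPa) = 49996960 / 185760000.0 = 2.69148e-01 GPa
Step 4: Convert to MPa (x1000): sigma = 269.1 MPa


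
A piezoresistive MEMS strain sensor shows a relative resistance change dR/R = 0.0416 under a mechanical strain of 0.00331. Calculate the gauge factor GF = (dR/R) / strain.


Step 1: Identify values.
dR/R = 0.0416, strain = 0.00331
Step 2: GF = (dR/R) / strain = 0.0416 / 0.00331
GF = 12.6


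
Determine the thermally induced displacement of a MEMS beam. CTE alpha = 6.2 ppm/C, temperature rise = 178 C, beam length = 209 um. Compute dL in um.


Step 1: Convert CTE: alpha = 6.2 ppm/C = 6.2e-6 /C
Step 2: dL = 6.2e-6 * 178 * 209
dL = 0.2307 um


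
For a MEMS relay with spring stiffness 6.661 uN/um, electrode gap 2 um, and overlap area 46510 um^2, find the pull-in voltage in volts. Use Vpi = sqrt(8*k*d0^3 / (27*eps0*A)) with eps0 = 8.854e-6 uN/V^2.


Step 1: Compute numerator: 8 * k * d0^3 = 8 * 6.661 * 2^3 = 426.304
Step 2: Compute denominator: 27 * eps0 * A = 27 * 8.854e-6 * 46510 = 11.118588
Step 3: Vpi = sqrt(426.304 / 11.118588)
Vpi = 6.19 V


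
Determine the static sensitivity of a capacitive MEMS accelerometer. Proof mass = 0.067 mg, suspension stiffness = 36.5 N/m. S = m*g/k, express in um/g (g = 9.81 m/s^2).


Step 1: Convert mass: m = 0.067 mg = 6.70e-08 kg
Step 2: S = m * g / k = 6.70e-08 * 9.81 / 36.5
Step 3: S = 1.80e-08 m/g
Step 4: Convert to um/g: S = 0.018 um/g


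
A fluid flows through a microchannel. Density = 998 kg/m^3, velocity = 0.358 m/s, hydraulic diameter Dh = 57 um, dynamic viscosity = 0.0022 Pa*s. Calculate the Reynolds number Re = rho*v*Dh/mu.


Step 1: Convert Dh to meters: Dh = 57e-6 m
Step 2: Re = rho * v * Dh / mu
Re = 998 * 0.358 * 57e-6 / 0.0022
Re = 9.257


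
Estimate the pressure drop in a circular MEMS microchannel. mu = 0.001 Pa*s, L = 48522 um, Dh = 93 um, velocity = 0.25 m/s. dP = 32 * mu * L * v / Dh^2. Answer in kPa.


Step 1: Convert to SI: L = 48522e-6 m, Dh = 93e-6 m
Step 2: dP = 32 * 0.001 * 48522e-6 * 0.25 / (93e-6)^2
Step 3: dP = 44881.03 Pa
Step 4: Convert to kPa: dP = 44.88 kPa


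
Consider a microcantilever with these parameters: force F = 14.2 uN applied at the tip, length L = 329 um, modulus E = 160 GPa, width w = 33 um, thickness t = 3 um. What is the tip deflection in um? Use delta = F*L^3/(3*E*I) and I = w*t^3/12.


Step 1: Calculate the second moment of area.
I = w * t^3 / 12 = 33 * 3^3 / 12 = 74.25 um^4
Step 2: Convert E to consistent units (1 GPa = 1000 uN/um^2).
E = 160 GPa = 160000 uN/um^2
Step 3: Calculate tip deflection.
delta = F * L^3 / (3 * E * I)
delta = 14.2 * 329^3 / (3 * 160000 * 74.25)
delta = 14.1886 um


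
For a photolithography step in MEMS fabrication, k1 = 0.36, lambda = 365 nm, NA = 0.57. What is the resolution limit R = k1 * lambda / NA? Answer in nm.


Step 1: Identify values: k1 = 0.36, lambda = 365 nm, NA = 0.57
Step 2: R = k1 * lambda / NA
R = 0.36 * 365 / 0.57
R = 230.5 nm


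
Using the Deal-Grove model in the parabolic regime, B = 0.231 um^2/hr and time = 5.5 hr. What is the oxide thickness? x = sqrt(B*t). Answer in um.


Step 1: Compute B*t = 0.231 * 5.5 = 1.2705
Step 2: x = sqrt(1.2705)
x = 1.127 um


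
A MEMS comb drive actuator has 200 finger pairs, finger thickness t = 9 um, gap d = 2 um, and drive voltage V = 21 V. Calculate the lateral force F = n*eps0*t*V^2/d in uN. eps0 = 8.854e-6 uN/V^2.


Step 1: Parameters: n=200, eps0=8.854e-6 uN/V^2, t=9 um, V=21 V, d=2 um
Step 2: V^2 = 441
Step 3: F = 200 * 8.854e-6 * 9 * 441 / 2
F = 3.514 uN


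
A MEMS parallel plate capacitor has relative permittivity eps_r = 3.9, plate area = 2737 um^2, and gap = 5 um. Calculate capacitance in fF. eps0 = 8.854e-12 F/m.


Step 1: Convert area to m^2: A = 2737e-12 m^2
Step 2: Convert gap to m: d = 5e-6 m
Step 3: C = eps0 * eps_r * A / d
C = 8.854e-12 * 3.9 * 2737e-12 / 5e-6
Step 4: Convert to fF (multiply by 1e15).
C = 18.9 fF


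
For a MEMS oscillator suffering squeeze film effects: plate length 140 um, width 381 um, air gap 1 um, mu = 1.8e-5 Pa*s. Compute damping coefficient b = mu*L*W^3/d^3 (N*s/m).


Step 1: Convert to SI.
L = 140e-6 m, W = 381e-6 m, d = 1e-6 m
Step 2: W^3 = (381e-6)^3 = 5.53e-11 m^3
Step 3: d^3 = (1e-6)^3 = 1.00e-18 m^3
Step 4: b = 1.8e-5 * 140e-6 * 5.53e-11 / 1.00e-18
b = 1.39e-01 N*s/m


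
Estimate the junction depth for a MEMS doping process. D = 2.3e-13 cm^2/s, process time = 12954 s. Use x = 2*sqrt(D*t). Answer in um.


Step 1: Compute D*t = 2.3e-13 * 12954 = 2.97942e-09 cm^2
Step 2: sqrt(D*t) = 5.45841e-05 cm
Step 3: x = 2 * 5.45841e-05 cm = 1.091682e-04 cm
Step 4: Convert to um (1 cm = 1e4 um): x = 1.092 um


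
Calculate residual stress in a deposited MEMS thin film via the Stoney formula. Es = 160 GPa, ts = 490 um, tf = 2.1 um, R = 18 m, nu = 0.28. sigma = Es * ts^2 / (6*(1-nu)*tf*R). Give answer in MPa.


Step 1: Compute numerator: Es * ts^2 = 160 * 490^2 = 38416000 (GPa*um^2)
Step 2: Compute denominator (R in um): 6*(1-nu)*tf*R = 6*0.72*2.1*18e6 = 163296000.0 (um^2)
Step 3: sigma (GPa) = 38416000 / 163296000.0 = 2.35254e-01 GPa
Step 4: Convert to MPa (x1000): sigma = 235.3 MPa


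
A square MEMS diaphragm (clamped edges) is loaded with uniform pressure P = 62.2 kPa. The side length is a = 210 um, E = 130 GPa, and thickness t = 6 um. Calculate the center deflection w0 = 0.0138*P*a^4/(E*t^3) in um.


Step 1: Convert pressure to compatible units (E is in GPa, so P in GPa).
P = 62.2 kPa = 62.2e-6 GPa
Step 2: Compute numerator: 0.0138 * P * a^4.
a^4 = 210^4 = 1944810000
numerator = 0.0138 * 62.2e-6 * 1944810000 = 1.6693e+03
Step 3: Compute denominator: E * t^3 = 130 * 6^3 = 28080
Step 4: w0 = numerator / denominator = 1.6693e+03 / 28080 = 0.0594 um


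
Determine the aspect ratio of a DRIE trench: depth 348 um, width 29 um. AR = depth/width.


Step 1: AR = depth / width
Step 2: AR = 348 / 29
AR = 12.0


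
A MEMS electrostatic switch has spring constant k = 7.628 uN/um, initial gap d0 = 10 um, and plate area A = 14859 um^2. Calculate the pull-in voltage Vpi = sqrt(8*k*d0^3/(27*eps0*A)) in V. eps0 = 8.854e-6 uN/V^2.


Step 1: Compute numerator: 8 * k * d0^3 = 8 * 7.628 * 10^3 = 61024.0
Step 2: Compute denominator: 27 * eps0 * A = 27 * 8.854e-6 * 14859 = 3.552163
Step 3: Vpi = sqrt(61024.0 / 3.552163)
Vpi = 131.07 V


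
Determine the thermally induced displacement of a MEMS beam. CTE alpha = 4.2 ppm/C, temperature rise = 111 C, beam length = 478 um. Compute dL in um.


Step 1: Convert CTE: alpha = 4.2 ppm/C = 4.2e-6 /C
Step 2: dL = 4.2e-6 * 111 * 478
dL = 0.2228 um


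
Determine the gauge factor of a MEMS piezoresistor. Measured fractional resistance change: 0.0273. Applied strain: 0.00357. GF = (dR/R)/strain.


Step 1: Identify values.
dR/R = 0.0273, strain = 0.00357
Step 2: GF = (dR/R) / strain = 0.0273 / 0.00357
GF = 7.6


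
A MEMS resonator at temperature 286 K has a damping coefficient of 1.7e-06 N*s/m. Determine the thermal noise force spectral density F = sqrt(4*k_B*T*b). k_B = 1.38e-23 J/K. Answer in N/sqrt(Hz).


Step 1: Compute 4 * k_B * T * b
= 4 * 1.38e-23 * 286 * 1.7e-06
= 2.6838e-26 N^2/Hz
Step 2: F_noise = sqrt(2.6838e-26)
F_noise = 1.64e-13 N/sqrt(Hz)


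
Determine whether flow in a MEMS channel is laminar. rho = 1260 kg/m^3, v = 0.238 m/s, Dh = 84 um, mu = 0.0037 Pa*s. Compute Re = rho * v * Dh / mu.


Step 1: Convert Dh to meters: Dh = 84e-6 m
Step 2: Re = rho * v * Dh / mu
Re = 1260 * 0.238 * 84e-6 / 0.0037
Re = 6.808
Since Re = 6.808 is below ~2300, the flow is laminar.


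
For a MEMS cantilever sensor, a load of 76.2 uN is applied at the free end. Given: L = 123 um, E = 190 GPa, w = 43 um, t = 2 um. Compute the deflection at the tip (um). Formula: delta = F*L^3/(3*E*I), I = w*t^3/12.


Step 1: Calculate the second moment of area.
I = w * t^3 / 12 = 43 * 2^3 / 12 = 28.6667 um^4
Step 2: Convert E to consistent units (1 GPa = 1000 uN/um^2).
E = 190 GPa = 190000 uN/um^2
Step 3: Calculate tip deflection.
delta = F * L^3 / (3 * E * I)
delta = 76.2 * 123^3 / (3 * 190000 * 28.6667)
delta = 8.678 um


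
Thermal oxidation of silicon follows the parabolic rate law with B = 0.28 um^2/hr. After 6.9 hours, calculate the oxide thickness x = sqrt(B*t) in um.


Step 1: Compute B*t = 0.28 * 6.9 = 1.932
Step 2: x = sqrt(1.932)
x = 1.39 um


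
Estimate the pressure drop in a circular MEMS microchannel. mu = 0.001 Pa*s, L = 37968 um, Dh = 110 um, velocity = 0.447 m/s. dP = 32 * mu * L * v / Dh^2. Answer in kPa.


Step 1: Convert to SI: L = 37968e-6 m, Dh = 110e-6 m
Step 2: dP = 32 * 0.001 * 37968e-6 * 0.447 / (110e-6)^2
Step 3: dP = 44883.82 Pa
Step 4: Convert to kPa: dP = 44.88 kPa


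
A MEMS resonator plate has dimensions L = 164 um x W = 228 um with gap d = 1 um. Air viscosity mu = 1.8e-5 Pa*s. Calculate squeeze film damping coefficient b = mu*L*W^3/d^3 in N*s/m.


Step 1: Convert to SI.
L = 164e-6 m, W = 228e-6 m, d = 1e-6 m
Step 2: W^3 = (228e-6)^3 = 1.19e-11 m^3
Step 3: d^3 = (1e-6)^3 = 1.00e-18 m^3
Step 4: b = 1.8e-5 * 164e-6 * 1.19e-11 / 1.00e-18
b = 3.50e-02 N*s/m


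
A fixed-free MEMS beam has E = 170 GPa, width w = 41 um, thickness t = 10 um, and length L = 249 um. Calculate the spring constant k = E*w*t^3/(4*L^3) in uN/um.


Step 1: Convert E to consistent units (1 GPa = 1000 uN/um^2).
E = 170 GPa = 170000 uN/um^2
Step 2: Compute t^3 = 10^3 = 1000
Step 3: Compute L^3 = 249^3 = 15438249
Step 4: k = 170000 * 41 * 1000 / (4 * 15438249)
k = 112.869 uN/um


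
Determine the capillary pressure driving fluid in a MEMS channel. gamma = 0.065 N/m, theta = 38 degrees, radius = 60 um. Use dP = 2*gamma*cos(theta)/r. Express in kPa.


Step 1: cos(38 deg) = 0.788
Step 2: Convert r to m: r = 60e-6 m
Step 3: dP = 2 * 0.065 * 0.788 / 60e-6 = 1707.3 Pa
Step 4: Convert Pa to kPa (divide by 1000).
dP = 1.71 kPa


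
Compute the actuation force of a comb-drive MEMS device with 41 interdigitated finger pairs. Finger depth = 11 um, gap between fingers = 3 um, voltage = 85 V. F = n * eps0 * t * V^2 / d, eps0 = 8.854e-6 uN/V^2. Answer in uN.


Step 1: Parameters: n=41, eps0=8.854e-6 uN/V^2, t=11 um, V=85 V, d=3 um
Step 2: V^2 = 7225
Step 3: F = 41 * 8.854e-6 * 11 * 7225 / 3
F = 9.617 uN


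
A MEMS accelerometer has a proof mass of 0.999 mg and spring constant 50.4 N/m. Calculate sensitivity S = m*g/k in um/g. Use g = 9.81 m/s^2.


Step 1: Convert mass: m = 0.999 mg = 9.99e-07 kg
Step 2: S = m * g / k = 9.99e-07 * 9.81 / 50.4
Step 3: S = 1.94e-07 m/g
Step 4: Convert to um/g: S = 0.194 um/g


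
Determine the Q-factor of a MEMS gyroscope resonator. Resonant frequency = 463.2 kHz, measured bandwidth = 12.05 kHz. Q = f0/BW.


Step 1: Q = f0 / bandwidth
Step 2: Q = 463.2 / 12.05
Q = 38.4


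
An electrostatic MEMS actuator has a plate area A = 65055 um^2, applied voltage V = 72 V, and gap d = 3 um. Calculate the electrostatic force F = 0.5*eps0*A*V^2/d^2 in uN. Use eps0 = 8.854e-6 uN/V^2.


Step 1: Identify parameters.
eps0 = 8.854e-6 uN/V^2, A = 65055 um^2, V = 72 V, d = 3 um
Step 2: Compute V^2 = 72^2 = 5184
Step 3: Compute d^2 = 3^2 = 9
Step 4: F = 0.5 * 8.854e-6 * 65055 * 5184 / 9
F = 165.887 uN


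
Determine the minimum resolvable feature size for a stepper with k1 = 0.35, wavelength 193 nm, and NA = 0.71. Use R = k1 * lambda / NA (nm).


Step 1: Identify values: k1 = 0.35, lambda = 193 nm, NA = 0.71
Step 2: R = k1 * lambda / NA
R = 0.35 * 193 / 0.71
R = 95.1 nm


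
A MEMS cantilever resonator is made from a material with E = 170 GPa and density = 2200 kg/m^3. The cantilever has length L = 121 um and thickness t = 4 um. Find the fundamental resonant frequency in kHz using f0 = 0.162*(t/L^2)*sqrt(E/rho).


Step 1: Convert units to SI.
t_SI = 4e-6 m, L_SI = 121e-6 m
Step 2: Calculate sqrt(E/rho).
sqrt(170e9 / 2200) = 8790.49 m/s
Step 3: Compute f0.
f0 = 0.162 * 4e-6 / (121e-6)^2 * 8790.49 = 389060.7 Hz = 389.06 kHz


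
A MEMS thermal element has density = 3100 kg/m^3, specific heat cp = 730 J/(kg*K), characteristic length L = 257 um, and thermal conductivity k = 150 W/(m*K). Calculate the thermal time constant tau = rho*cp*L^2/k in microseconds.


Step 1: Convert L to m: L = 257e-6 m
Step 2: L^2 = (257e-6)^2 = 6.6049e-08 m^2
Step 3: tau = 3100 * 730 * 6.6049e-08 / 150 = 9.9645925e-04 s
Step 4: Convert to microseconds (multiply by 1e6).
tau = 996.459 us


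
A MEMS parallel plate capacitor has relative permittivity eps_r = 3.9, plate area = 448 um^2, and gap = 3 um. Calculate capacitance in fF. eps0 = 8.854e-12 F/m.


Step 1: Convert area to m^2: A = 448e-12 m^2
Step 2: Convert gap to m: d = 3e-6 m
Step 3: C = eps0 * eps_r * A / d
C = 8.854e-12 * 3.9 * 448e-12 / 3e-6
Step 4: Convert to fF (multiply by 1e15).
C = 5.16 fF


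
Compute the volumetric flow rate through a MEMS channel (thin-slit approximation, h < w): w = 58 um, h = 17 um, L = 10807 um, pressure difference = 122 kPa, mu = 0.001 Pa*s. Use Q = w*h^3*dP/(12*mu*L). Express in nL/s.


Step 1: Convert all dimensions to SI (meters).
w = 58e-6 m, h = 17e-6 m, L = 10807e-6 m, dP = 122e3 Pa
Step 2: Q = w * h^3 * dP / (12 * mu * L)
Q = 58e-6 * (17e-6)^3 * 122e3 / (12 * 0.001 * 10807e-6) = 2.6807e-10 m^3/s
Step 3: Convert Q from m^3/s to nL/s (1 m^3 = 1e12 nL, so multiply by 1e12).
Q = 268.07 nL/s


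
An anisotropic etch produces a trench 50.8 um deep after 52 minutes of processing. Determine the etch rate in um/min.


Step 1: Etch rate = depth / time
Step 2: rate = 50.8 / 52
rate = 0.977 um/min


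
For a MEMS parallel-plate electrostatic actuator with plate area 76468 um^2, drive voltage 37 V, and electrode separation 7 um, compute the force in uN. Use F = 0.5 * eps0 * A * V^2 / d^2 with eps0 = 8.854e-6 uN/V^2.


Step 1: Identify parameters.
eps0 = 8.854e-6 uN/V^2, A = 76468 um^2, V = 37 V, d = 7 um
Step 2: Compute V^2 = 37^2 = 1369
Step 3: Compute d^2 = 7^2 = 49
Step 4: F = 0.5 * 8.854e-6 * 76468 * 1369 / 49
F = 9.458 uN


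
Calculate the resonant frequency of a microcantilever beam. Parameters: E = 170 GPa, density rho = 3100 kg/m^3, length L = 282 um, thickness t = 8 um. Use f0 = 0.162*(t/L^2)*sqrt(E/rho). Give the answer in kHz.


Step 1: Convert units to SI.
t_SI = 8e-6 m, L_SI = 282e-6 m
Step 2: Calculate sqrt(E/rho).
sqrt(170e9 / 3100) = 7405.32 m/s
Step 3: Compute f0.
f0 = 0.162 * 8e-6 / (282e-6)^2 * 7405.32 = 120684.3 Hz = 120.68 kHz


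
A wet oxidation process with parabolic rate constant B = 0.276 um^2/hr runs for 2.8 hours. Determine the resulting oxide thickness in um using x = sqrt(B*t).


Step 1: Compute B*t = 0.276 * 2.8 = 0.7728
Step 2: x = sqrt(0.7728)
x = 0.879 um


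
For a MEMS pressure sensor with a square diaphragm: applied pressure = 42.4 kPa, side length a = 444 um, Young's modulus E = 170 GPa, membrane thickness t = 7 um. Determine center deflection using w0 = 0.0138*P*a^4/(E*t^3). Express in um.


Step 1: Convert pressure to compatible units (E is in GPa, so P in GPa).
P = 42.4 kPa = 42.4e-6 GPa
Step 2: Compute numerator: 0.0138 * P * a^4.
a^4 = 444^4 = 38862602496
numerator = 0.0138 * 42.4e-6 * 38862602496 = 2.274e+04
Step 3: Compute denominator: E * t^3 = 170 * 7^3 = 58310
Step 4: w0 = numerator / denominator = 2.274e+04 / 58310 = 0.39 um


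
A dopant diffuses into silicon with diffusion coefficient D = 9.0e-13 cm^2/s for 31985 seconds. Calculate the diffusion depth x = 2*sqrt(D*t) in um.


Step 1: Compute D*t = 9.0e-13 * 31985 = 2.87865e-08 cm^2
Step 2: sqrt(D*t) = 1.69666e-04 cm
Step 3: x = 2 * 1.69666e-04 cm = 3.39332e-04 cm
Step 4: Convert to um (1 cm = 1e4 um): x = 3.393 um


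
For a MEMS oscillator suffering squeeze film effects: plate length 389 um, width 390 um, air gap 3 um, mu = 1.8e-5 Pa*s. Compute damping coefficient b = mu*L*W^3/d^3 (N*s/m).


Step 1: Convert to SI.
L = 389e-6 m, W = 390e-6 m, d = 3e-6 m
Step 2: W^3 = (390e-6)^3 = 5.93e-11 m^3
Step 3: d^3 = (3e-6)^3 = 2.70e-17 m^3
Step 4: b = 1.8e-5 * 389e-6 * 5.93e-11 / 2.70e-17
b = 1.54e-02 N*s/m


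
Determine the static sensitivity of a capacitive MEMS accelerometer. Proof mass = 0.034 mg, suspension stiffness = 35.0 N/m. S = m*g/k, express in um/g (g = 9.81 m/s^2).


Step 1: Convert mass: m = 0.034 mg = 3.40e-08 kg
Step 2: S = m * g / k = 3.40e-08 * 9.81 / 35.0
Step 3: S = 9.53e-09 m/g
Step 4: Convert to um/g: S = 0.01 um/g


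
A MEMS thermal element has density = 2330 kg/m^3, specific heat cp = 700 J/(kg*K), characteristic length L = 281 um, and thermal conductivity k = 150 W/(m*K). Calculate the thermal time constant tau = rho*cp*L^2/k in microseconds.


Step 1: Convert L to m: L = 281e-6 m
Step 2: L^2 = (281e-6)^2 = 7.8961e-08 m^2
Step 3: tau = 2330 * 700 * 7.8961e-08 / 150 = 8.5856927e-04 s
Step 4: Convert to microseconds (multiply by 1e6).
tau = 858.569 us


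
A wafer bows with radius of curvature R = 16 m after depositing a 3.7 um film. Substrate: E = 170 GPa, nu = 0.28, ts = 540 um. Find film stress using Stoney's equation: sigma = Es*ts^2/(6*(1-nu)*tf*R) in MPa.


Step 1: Compute numerator: Es * ts^2 = 170 * 540^2 = 49572000 (GPa*um^2)
Step 2: Compute denominator (R in um): 6*(1-nu)*tf*R = 6*0.72*3.7*16e6 = 255744000.0 (um^2)
Step 3: sigma (GPa) = 49572000 / 255744000.0 = 1.93834e-01 GPa
Step 4: Convert to MPa (x1000): sigma = 193.8 MPa


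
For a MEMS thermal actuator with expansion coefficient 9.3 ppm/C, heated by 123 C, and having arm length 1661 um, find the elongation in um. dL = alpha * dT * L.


Step 1: Convert CTE: alpha = 9.3 ppm/C = 9.3e-6 /C
Step 2: dL = 9.3e-6 * 123 * 1661
dL = 1.9 um


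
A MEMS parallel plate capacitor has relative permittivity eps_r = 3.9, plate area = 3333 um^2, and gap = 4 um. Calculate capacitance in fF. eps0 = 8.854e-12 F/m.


Step 1: Convert area to m^2: A = 3333e-12 m^2
Step 2: Convert gap to m: d = 4e-6 m
Step 3: C = eps0 * eps_r * A / d
C = 8.854e-12 * 3.9 * 3333e-12 / 4e-6
Step 4: Convert to fF (multiply by 1e15).
C = 28.77 fF


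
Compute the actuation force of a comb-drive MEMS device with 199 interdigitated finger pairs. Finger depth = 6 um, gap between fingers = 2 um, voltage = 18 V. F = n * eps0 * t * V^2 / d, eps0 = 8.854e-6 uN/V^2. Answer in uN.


Step 1: Parameters: n=199, eps0=8.854e-6 uN/V^2, t=6 um, V=18 V, d=2 um
Step 2: V^2 = 324
Step 3: F = 199 * 8.854e-6 * 6 * 324 / 2
F = 1.713 uN


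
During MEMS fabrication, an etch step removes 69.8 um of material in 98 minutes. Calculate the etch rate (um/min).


Step 1: Etch rate = depth / time
Step 2: rate = 69.8 / 98
rate = 0.712 um/min


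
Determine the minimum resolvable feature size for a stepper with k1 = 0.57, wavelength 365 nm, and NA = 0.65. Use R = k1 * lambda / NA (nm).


Step 1: Identify values: k1 = 0.57, lambda = 365 nm, NA = 0.65
Step 2: R = k1 * lambda / NA
R = 0.57 * 365 / 0.65
R = 320.1 nm


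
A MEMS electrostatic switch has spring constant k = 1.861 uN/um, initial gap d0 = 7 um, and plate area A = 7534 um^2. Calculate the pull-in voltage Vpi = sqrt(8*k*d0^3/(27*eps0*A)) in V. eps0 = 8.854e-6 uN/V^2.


Step 1: Compute numerator: 8 * k * d0^3 = 8 * 1.861 * 7^3 = 5106.584
Step 2: Compute denominator: 27 * eps0 * A = 27 * 8.854e-6 * 7534 = 1.801063
Step 3: Vpi = sqrt(5106.584 / 1.801063)
Vpi = 53.25 V


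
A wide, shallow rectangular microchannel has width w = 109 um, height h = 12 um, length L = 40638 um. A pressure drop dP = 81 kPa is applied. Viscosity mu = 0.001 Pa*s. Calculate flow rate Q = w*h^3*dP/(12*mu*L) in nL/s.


Step 1: Convert all dimensions to SI (meters).
w = 109e-6 m, h = 12e-6 m, L = 40638e-6 m, dP = 81e3 Pa
Step 2: Q = w * h^3 * dP / (12 * mu * L)
Q = 109e-6 * (12e-6)^3 * 81e3 / (12 * 0.001 * 40638e-6) = 3.12854e-11 m^3/s
Step 3: Convert Q from m^3/s to nL/s (1 m^3 = 1e12 nL, so multiply by 1e12).
Q = 31.285 nL/s


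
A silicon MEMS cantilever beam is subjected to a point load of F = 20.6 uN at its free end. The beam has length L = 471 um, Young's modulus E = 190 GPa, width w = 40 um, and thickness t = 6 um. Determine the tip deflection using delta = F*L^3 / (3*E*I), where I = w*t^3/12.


Step 1: Calculate the second moment of area.
I = w * t^3 / 12 = 40 * 6^3 / 12 = 720.0 um^4
Step 2: Convert E to consistent units (1 GPa = 1000 uN/um^2).
E = 190 GPa = 190000 uN/um^2
Step 3: Calculate tip deflection.
delta = F * L^3 / (3 * E * I)
delta = 20.6 * 471^3 / (3 * 190000 * 720.0)
delta = 5.2447 um


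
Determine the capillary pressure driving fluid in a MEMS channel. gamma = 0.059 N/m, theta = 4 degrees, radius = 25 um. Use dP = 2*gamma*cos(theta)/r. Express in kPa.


Step 1: cos(4 deg) = 0.9976
Step 2: Convert r to m: r = 25e-6 m
Step 3: dP = 2 * 0.059 * 0.9976 / 25e-6 = 4708.7 Pa
Step 4: Convert Pa to kPa (divide by 1000).
dP = 4.71 kPa


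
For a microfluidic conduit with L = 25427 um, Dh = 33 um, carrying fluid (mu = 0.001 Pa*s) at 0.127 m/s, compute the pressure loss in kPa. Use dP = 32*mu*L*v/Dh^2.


Step 1: Convert to SI: L = 25427e-6 m, Dh = 33e-6 m
Step 2: dP = 32 * 0.001 * 25427e-6 * 0.127 / (33e-6)^2
Step 3: dP = 94890.11 Pa
Step 4: Convert to kPa: dP = 94.89 kPa


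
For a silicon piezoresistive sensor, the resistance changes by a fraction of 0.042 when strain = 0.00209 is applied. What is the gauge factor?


Step 1: Identify values.
dR/R = 0.042, strain = 0.00209
Step 2: GF = (dR/R) / strain = 0.042 / 0.00209
GF = 20.1


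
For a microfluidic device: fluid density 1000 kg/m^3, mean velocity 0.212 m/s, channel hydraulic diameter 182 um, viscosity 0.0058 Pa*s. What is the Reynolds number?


Step 1: Convert Dh to meters: Dh = 182e-6 m
Step 2: Re = rho * v * Dh / mu
Re = 1000 * 0.212 * 182e-6 / 0.0058
Re = 6.652


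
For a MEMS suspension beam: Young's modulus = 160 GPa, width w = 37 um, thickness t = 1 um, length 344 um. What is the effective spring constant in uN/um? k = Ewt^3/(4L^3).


Step 1: Convert E to consistent units (1 GPa = 1000 uN/um^2).
E = 160 GPa = 160000 uN/um^2
Step 2: Compute t^3 = 1^3 = 1
Step 3: Compute L^3 = 344^3 = 40707584
Step 4: k = 160000 * 37 * 1 / (4 * 40707584)
k = 0.0364 uN/um


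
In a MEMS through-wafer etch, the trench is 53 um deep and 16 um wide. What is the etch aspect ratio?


Step 1: AR = depth / width
Step 2: AR = 53 / 16
AR = 3.3


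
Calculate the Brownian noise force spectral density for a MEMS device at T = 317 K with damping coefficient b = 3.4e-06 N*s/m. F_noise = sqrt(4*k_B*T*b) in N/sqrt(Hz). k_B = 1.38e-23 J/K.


Step 1: Compute 4 * k_B * T * b
= 4 * 1.38e-23 * 317 * 3.4e-06
= 5.9495e-26 N^2/Hz
Step 2: F_noise = sqrt(5.9495e-26)
F_noise = 2.44e-13 N/sqrt(Hz)


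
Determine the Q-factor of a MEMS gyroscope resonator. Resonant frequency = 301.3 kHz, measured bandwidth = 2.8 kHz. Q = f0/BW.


Step 1: Q = f0 / bandwidth
Step 2: Q = 301.3 / 2.8
Q = 107.6


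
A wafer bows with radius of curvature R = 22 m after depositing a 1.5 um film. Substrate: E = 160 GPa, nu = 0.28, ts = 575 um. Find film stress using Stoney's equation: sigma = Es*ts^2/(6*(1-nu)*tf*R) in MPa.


Step 1: Compute numerator: Es * ts^2 = 160 * 575^2 = 52900000 (GPa*um^2)
Step 2: Compute denominator (R in um): 6*(1-nu)*tf*R = 6*0.72*1.5*22e6 = 142560000.0 (um^2)
Step 3: sigma (GPa) = 52900000 / 142560000.0 = 3.71072e-01 GPa
Step 4: Convert to MPa (x1000): sigma = 371.1 MPa


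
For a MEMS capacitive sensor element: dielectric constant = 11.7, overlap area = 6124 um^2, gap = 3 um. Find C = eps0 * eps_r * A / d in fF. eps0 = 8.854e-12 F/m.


Step 1: Convert area to m^2: A = 6124e-12 m^2
Step 2: Convert gap to m: d = 3e-6 m
Step 3: C = eps0 * eps_r * A / d
C = 8.854e-12 * 11.7 * 6124e-12 / 3e-6
Step 4: Convert to fF (multiply by 1e15).
C = 211.47 fF


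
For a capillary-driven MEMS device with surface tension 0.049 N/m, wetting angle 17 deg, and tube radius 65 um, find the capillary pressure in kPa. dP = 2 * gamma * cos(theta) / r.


Step 1: cos(17 deg) = 0.9563
Step 2: Convert r to m: r = 65e-6 m
Step 3: dP = 2 * 0.049 * 0.9563 / 65e-6 = 1441.8 Pa
Step 4: Convert Pa to kPa (divide by 1000).
dP = 1.44 kPa


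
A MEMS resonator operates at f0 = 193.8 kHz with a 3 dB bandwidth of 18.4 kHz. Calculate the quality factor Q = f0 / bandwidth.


Step 1: Q = f0 / bandwidth
Step 2: Q = 193.8 / 18.4
Q = 10.5


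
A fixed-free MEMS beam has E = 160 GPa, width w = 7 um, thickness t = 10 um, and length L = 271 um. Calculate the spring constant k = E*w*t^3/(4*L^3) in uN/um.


Step 1: Convert E to consistent units (1 GPa = 1000 uN/um^2).
E = 160 GPa = 160000 uN/um^2
Step 2: Compute t^3 = 10^3 = 1000
Step 3: Compute L^3 = 271^3 = 19902511
Step 4: k = 160000 * 7 * 1000 / (4 * 19902511)
k = 14.0686 uN/um


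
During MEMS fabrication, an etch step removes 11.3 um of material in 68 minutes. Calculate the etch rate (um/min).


Step 1: Etch rate = depth / time
Step 2: rate = 11.3 / 68
rate = 0.166 um/min
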